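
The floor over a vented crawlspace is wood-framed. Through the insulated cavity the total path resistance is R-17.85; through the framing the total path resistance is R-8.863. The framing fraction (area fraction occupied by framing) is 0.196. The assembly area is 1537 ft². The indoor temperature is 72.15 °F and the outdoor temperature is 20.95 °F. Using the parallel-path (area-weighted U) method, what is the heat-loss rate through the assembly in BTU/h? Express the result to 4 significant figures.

5285 BTU/h

U_eff = 0.804/17.85 + 0.196/8.863 = 0.045042 + 0.022114 = 0.067156
R_eff = 1/U_eff = 14.891 ft²·°F·h/BTU
Q = 1537 × (72.15 − 20.95) / 14.891 = 5284.8 BTU/h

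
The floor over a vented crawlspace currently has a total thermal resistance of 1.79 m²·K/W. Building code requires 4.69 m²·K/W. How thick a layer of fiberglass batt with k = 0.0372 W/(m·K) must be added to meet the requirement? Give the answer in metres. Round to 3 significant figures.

ΔR = 4.69 − 1.79 = 2.9 m²·K/W
L = ΔR × k = 2.9 × 0.0372 = 0.1079 m

0.108 m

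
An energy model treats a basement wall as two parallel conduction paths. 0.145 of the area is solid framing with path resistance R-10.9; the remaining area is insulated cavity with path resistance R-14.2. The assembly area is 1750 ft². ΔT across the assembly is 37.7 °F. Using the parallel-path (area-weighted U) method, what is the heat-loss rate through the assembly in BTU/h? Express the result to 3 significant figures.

U_eff = 0.855/14.2 + 0.145/10.9 = 0.06021 + 0.0133 = 0.07351
R_eff = 1/U_eff = 13.6 ft²·°F·h/BTU
Q = 1750 × 37.7 / 13.6 = 4850 BTU/h

4850 BTU/h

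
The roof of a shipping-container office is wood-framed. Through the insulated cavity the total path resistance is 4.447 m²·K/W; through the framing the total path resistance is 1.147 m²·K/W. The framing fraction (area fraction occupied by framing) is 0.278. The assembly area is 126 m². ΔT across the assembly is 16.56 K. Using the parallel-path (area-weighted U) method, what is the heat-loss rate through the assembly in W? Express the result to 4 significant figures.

U_eff = 0.722/4.447 + 0.278/1.147 = 0.16236 + 0.24237 = 0.40473
R_eff = 1/U_eff = 2.4708 m²·K/W
Q = 126 × 16.56 / 2.4708 = 844.49 W

844.5 W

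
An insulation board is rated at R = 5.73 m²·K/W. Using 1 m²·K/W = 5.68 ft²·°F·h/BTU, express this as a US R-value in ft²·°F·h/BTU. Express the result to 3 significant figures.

R_US = 5.73 × 5.68 = 32.55

32.5 ft²·°F·h/BTU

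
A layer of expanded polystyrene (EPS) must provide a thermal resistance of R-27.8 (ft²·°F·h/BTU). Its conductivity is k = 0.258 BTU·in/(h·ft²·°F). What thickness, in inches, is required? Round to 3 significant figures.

L = R × k = 27.8 × 0.258 = 7.172 in

7.17 in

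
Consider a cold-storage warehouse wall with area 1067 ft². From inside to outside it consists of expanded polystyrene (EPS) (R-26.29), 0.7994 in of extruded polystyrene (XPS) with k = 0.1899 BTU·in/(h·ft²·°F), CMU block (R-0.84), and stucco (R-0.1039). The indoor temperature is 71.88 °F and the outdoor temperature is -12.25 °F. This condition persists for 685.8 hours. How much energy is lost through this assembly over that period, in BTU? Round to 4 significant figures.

1958000 BTU

0.7994/0.1899 = 4.2096
R_total = 26.29 + 4.2096 + 0.84 + 0.1039 = 31.443 ft²·°F·h/BTU
Q = 1067 × (71.88 − (-12.25)) / 31.443 = 2854.9 BTU/h
E = 2854.9 × 685.8 = 1957900 BTU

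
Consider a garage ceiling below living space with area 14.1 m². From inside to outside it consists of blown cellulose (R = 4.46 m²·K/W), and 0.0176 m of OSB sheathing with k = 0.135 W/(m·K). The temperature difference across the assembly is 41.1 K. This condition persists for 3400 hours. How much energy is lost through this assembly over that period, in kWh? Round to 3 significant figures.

429 kWh

0.0176/0.135 = 0.1304
R_total = 4.46 + 0.1304 = 4.59 m²·K/W
Q = 14.1 × 41.1 / 4.59 = 126.2 W
E = 126.2 W × 3400 h / 1000 = 429.2 kWh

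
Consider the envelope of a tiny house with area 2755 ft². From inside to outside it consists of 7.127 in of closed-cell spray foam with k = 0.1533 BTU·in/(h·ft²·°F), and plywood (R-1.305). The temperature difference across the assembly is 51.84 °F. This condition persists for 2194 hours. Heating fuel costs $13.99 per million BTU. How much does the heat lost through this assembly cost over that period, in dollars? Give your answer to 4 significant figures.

7.127/0.1533 = 46.491
R_total = 46.491 + 1.305 = 47.796 ft²·°F·h/BTU
Q = 2755 × 51.84 / 47.796 = 2988.1 BTU/h
E = 2988.1 × 2194 = 6556000 BTU
Cost = 6556000/10⁶ × 13.99 = $91.718

91.72 dollars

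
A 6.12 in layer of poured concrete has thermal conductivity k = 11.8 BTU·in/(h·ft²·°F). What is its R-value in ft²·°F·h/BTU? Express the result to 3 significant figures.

R = L/k = 6.12/11.8 = 0.5186 ft²·°F·h/BTU

0.519 ft²·°F·h/BTU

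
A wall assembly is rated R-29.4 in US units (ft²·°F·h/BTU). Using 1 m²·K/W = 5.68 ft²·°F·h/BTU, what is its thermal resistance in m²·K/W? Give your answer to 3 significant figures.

R_SI = 29.4/5.68 = 5.176

5.18 m²·K/W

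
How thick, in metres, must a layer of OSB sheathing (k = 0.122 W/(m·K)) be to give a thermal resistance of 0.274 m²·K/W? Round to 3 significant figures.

0.0334 m

L = R·k = 0.274 × 0.122 = 0.03343 m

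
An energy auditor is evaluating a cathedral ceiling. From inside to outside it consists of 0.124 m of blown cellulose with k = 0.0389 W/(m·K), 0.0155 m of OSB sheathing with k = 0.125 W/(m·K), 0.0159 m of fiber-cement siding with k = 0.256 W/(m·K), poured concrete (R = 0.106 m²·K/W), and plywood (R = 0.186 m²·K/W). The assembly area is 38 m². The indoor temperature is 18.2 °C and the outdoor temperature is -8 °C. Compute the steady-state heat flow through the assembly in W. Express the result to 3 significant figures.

0.124/0.0389 = 3.188
0.0155/0.125 = 0.124
0.0159/0.256 = 0.06211
R_total = 3.188 + 0.124 + 0.06211 + 0.106 + 0.186 = 3.666 m²·K/W
Q = A·ΔT/R = 38 × (18.2 − (-8)) / 3.666 = 271.6 W

272 W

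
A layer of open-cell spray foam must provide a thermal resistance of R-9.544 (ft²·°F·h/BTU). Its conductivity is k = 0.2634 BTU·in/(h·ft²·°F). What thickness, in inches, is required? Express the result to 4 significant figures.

L = R × k = 9.544 × 0.2634 = 2.5139 in

2.514 in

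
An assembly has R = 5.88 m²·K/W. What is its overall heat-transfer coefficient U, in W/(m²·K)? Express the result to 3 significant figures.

0.170 W/(m²·K)

U = 1/R = 1/5.88 = 0.1701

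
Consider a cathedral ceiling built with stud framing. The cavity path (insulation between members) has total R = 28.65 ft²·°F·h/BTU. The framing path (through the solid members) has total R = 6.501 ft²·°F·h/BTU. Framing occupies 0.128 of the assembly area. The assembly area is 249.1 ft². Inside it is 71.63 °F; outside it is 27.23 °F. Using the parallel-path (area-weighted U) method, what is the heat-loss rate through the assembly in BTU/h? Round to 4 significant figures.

554.4 BTU/h

U_eff = 0.872/28.65 + 0.128/6.501 = 0.030436 + 0.019689 = 0.050126
R_eff = 1/U_eff = 19.95 ft²·°F·h/BTU
Q = 249.1 × (71.63 − 27.23) / 19.95 = 554.39 BTU/h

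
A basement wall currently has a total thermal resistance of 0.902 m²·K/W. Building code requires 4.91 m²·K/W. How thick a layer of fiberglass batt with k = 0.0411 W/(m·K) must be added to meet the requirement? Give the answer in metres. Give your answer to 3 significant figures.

0.165 m

ΔR = 4.91 − 0.902 = 4.008 m²·K/W
L = ΔR × k = 4.008 × 0.0411 = 0.1647 m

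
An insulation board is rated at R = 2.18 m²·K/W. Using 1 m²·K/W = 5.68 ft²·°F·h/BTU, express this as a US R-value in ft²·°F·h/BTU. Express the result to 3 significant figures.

R_US = 2.18 × 5.68 = 12.38

12.4 ft²·°F·h/BTU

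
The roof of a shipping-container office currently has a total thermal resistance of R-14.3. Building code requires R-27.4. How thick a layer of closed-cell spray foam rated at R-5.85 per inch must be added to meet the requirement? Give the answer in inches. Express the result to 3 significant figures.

ΔR = 27.4 − 14.3 = 13.1 ft²·°F·h/BTU
L = ΔR / (R/in) = 13.1/5.85 = 2.239 in

2.24 in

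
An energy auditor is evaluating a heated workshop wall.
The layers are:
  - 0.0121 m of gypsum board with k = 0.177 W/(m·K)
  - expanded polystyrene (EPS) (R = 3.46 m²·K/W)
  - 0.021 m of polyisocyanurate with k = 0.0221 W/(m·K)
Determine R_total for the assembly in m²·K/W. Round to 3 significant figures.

4.48 m²·K/W

0.0121/0.177 = 0.06836
0.021/0.0221 = 0.9502
R_total = 0.06836 + 3.46 + 0.9502 = 4.479 m²·K/W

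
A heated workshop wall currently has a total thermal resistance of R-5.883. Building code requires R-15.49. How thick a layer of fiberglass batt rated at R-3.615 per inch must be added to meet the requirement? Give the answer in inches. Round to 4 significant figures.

2.658 in

ΔR = 15.49 − 5.883 = 9.607 ft²·°F·h/BTU
L = ΔR / (R/in) = 9.607/3.615 = 2.6575 in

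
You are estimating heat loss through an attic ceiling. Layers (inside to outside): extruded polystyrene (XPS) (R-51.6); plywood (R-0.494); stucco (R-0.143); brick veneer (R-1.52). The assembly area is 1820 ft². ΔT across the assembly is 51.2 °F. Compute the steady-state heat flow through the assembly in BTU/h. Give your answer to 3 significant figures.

1730 BTU/h

R_total = 51.6 + 0.494 + 0.143 + 1.52 = 53.76 ft²·°F·h/BTU
Q = A·ΔT/R = 1820 × 51.2 / 53.76 = 1733 BTU/h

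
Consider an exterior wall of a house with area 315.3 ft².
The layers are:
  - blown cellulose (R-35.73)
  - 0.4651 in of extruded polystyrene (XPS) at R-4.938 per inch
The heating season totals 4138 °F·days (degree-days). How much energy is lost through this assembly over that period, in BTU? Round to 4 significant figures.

823500 BTU

0.4651 × 4.938 = 2.2967
R_total = 35.73 + 2.2967 = 38.027 ft²·°F·h/BTU
E = A × HDD × 24 / R = 315.3 × 4138 × 24 / 38.027 = 823450 BTU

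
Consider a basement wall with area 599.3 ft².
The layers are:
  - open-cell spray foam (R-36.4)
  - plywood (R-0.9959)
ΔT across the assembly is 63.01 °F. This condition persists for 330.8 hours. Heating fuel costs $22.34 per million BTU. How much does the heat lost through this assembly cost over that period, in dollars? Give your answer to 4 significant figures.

7.462 dollars

R_total = 36.4 + 0.9959 = 37.396 ft²·°F·h/BTU
Q = 599.3 × 63.01 / 37.396 = 1009.8 BTU/h
E = 1009.8 × 330.8 = 334040 BTU
Cost = 334040/10⁶ × 22.34 = $7.4624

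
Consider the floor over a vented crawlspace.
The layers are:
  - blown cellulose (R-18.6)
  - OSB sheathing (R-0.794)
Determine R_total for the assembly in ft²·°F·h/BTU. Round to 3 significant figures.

R_total = 18.6 + 0.794 = 19.39 ft²·°F·h/BTU

19.4 ft²·°F·h/BTU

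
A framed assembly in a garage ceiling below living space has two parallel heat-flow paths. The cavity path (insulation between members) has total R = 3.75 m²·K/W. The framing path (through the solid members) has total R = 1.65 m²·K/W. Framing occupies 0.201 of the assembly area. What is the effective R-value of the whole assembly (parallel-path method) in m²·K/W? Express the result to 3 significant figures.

2.99 m²·K/W

U_eff = 0.799/3.75 + 0.201/1.65 = 0.2131 + 0.1218 = 0.3349
R_eff = 1/U_eff = 2.986 m²·K/W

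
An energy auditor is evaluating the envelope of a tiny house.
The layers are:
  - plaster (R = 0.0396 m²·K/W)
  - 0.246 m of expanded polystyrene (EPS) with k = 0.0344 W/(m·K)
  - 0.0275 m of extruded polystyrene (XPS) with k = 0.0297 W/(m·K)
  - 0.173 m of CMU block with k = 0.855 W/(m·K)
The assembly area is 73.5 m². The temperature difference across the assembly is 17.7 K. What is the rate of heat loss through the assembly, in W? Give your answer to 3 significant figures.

0.246/0.0344 = 7.151
0.0275/0.0297 = 0.9259
0.173/0.855 = 0.2023
R_total = 0.0396 + 7.151 + 0.9259 + 0.2023 = 8.319 m²·K/W
Q = A·ΔT/R = 73.5 × 17.7 / 8.319 = 156.4 W

156 W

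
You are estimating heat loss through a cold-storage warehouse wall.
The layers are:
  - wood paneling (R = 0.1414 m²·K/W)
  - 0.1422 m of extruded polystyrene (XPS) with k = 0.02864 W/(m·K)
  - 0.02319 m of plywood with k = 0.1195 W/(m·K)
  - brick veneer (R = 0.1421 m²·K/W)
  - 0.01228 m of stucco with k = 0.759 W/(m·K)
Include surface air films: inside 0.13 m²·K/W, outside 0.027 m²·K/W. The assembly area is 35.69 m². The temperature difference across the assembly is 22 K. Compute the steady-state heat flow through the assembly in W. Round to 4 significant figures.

139.8 W

0.1422/0.02864 = 4.9651
0.02319/0.1195 = 0.19406
0.01228/0.759 = 0.016179
R_total = 0.13 + 0.1414 + 4.9651 + 0.19406 + 0.1421 + 0.016179 + 0.027 = 5.6158 m²·K/W
Q = A·ΔT/R = 35.69 × 22 / 5.6158 = 139.82 W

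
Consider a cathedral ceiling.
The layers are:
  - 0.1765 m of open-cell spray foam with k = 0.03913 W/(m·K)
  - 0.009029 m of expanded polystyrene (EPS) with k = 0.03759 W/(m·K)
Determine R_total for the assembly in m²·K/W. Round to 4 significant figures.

4.751 m²·K/W

0.1765/0.03913 = 4.5106
0.009029/0.03759 = 0.2402
R_total = 4.5106 + 0.2402 = 4.7508 m²·K/W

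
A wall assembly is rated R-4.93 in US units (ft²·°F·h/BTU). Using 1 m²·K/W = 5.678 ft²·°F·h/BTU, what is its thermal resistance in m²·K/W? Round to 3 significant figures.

0.868 m²·K/W

R_SI = 4.93/5.678 = 0.8683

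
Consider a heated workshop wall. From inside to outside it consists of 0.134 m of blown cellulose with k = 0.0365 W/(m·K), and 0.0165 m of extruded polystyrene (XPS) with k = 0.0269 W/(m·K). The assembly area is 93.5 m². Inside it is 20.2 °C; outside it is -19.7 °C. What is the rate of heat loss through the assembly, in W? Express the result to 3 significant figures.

0.134/0.0365 = 3.671
0.0165/0.0269 = 0.6134
R_total = 3.671 + 0.6134 = 4.285 m²·K/W
Q = A·ΔT/R = 93.5 × (20.2 − (-19.7)) / 4.285 = 870.7 W

871 W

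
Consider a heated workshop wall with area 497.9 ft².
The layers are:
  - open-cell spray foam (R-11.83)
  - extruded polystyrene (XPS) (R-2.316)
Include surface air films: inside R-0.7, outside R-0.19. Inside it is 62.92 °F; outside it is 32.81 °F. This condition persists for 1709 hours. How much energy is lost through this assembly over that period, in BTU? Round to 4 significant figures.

R_total = 0.7 + 11.83 + 2.316 + 0.19 = 15.036 ft²·°F·h/BTU
Q = 497.9 × (62.92 − 32.81) / 15.036 = 997.06 BTU/h
E = 997.06 × 1709 = 1704000 BTU

1704000 BTU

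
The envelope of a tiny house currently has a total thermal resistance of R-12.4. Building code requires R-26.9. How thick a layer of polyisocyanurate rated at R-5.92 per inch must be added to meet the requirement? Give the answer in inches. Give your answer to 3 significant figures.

2.45 in

ΔR = 26.9 − 12.4 = 14.5 ft²·°F·h/BTU
L = ΔR / (R/in) = 14.5/5.92 = 2.449 in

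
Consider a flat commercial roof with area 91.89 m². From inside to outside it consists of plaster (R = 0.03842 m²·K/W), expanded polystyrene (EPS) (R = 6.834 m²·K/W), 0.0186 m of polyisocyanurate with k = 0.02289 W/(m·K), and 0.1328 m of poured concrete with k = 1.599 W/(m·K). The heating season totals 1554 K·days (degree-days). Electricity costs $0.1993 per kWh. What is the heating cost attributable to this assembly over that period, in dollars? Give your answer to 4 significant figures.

0.0186/0.02289 = 0.81258
0.1328/1.599 = 0.083052
R_total = 0.03842 + 6.834 + 0.81258 + 0.083052 = 7.7681 m²·K/W
E = A × HDD × 24 / R / 1000 = 91.89 × 1554 × 24 / 7.7681 / 1000 = 441.18 kWh
Cost = 441.18 × 0.1993 = $87.928

87.93 dollars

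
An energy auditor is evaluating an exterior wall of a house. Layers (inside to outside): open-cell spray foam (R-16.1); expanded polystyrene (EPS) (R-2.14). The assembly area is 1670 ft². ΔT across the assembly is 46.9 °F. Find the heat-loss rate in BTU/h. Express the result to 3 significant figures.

R_total = 16.1 + 2.14 = 18.24 ft²·°F·h/BTU
Q = A·ΔT/R = 1670 × 46.9 / 18.24 = 4294 BTU/h

4290 BTU/h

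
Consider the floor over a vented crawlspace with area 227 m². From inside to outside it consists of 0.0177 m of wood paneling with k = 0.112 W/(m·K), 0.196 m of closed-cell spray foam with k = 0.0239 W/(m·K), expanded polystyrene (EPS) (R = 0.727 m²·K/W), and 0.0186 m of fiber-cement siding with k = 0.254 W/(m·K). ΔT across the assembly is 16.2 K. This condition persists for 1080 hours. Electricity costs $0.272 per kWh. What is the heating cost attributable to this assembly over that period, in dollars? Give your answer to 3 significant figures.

118 dollars

0.0177/0.112 = 0.158
0.196/0.0239 = 8.201
0.0186/0.254 = 0.07323
R_total = 0.158 + 8.201 + 0.727 + 0.07323 = 9.159 m²·K/W
Q = 227 × 16.2 / 9.159 = 401.5 W
E = 401.5 W × 1080 h / 1000 = 433.6 kWh
Cost = 433.6 × 0.272 = $117.9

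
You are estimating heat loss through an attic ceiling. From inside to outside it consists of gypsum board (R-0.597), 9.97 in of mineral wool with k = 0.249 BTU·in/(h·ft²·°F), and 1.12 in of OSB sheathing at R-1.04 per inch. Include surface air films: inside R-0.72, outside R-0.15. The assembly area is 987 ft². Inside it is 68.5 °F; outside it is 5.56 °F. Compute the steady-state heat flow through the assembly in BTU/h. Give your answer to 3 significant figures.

1460 BTU/h

9.97/0.249 = 40.04
1.12 × 1.04 = 1.165
R_total = 0.72 + 0.597 + 40.04 + 1.165 + 0.15 = 42.67 ft²·°F·h/BTU
Q = A·ΔT/R = 987 × (68.5 − 5.56) / 42.67 = 1456 BTU/h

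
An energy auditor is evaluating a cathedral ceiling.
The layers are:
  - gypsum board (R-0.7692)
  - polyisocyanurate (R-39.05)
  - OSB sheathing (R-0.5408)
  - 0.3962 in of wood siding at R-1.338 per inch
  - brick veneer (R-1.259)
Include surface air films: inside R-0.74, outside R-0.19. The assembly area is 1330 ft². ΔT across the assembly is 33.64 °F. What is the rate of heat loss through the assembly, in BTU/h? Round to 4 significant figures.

0.3962 × 1.338 = 0.53012
R_total = 0.74 + 0.7692 + 39.05 + 0.5408 + 0.53012 + 1.259 + 0.19 = 43.079 ft²·°F·h/BTU
Q = A·ΔT/R = 1330 × 33.64 / 43.079 = 1038.6 BTU/h

1039 BTU/h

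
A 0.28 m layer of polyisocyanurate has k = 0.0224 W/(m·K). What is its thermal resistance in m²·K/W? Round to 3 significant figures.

R = L/k = 0.28/0.0224 = 12.5 m²·K/W

12.5 m²·K/W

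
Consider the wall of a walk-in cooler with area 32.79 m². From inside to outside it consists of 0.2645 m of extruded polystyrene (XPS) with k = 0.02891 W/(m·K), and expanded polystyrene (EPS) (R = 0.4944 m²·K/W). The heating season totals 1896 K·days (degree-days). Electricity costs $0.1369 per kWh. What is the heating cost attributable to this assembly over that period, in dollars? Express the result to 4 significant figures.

0.2645/0.02891 = 9.1491
R_total = 9.1491 + 0.4944 = 9.6435 m²·K/W
E = A × HDD × 24 / R / 1000 = 32.79 × 1896 × 24 / 9.6435 / 1000 = 154.72 kWh
Cost = 154.72 × 0.1369 = $21.182

21.18 dollars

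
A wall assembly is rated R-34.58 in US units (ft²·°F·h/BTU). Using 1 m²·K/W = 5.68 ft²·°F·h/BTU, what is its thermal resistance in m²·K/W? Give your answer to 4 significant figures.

R_SI = 34.58/5.68 = 6.088

6.088 m²·K/W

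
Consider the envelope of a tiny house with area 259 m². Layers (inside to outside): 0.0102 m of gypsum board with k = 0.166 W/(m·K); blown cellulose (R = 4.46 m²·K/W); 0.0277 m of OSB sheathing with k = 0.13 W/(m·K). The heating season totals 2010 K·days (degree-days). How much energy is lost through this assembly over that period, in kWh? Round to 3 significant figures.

0.0102/0.166 = 0.06145
0.0277/0.13 = 0.2131
R_total = 0.06145 + 4.46 + 0.2131 = 4.735 m²·K/W
E = A × HDD × 24 / R / 1000 = 259 × 2010 × 24 / 4.735 / 1000 = 2639 kWh

2640 kWh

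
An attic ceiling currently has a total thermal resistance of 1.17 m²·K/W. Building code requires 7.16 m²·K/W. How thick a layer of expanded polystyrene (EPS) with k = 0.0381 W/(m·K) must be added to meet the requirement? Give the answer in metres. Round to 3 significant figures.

ΔR = 7.16 − 1.17 = 5.99 m²·K/W
L = ΔR × k = 5.99 × 0.0381 = 0.2282 m

0.228 m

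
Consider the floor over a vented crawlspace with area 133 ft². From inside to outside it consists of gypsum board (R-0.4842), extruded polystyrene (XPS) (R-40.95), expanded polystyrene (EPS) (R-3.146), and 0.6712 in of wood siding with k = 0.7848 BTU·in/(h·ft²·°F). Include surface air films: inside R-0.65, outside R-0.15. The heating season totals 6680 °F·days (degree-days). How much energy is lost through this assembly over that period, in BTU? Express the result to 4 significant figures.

461200 BTU

0.6712/0.7848 = 0.85525
R_total = 0.65 + 0.4842 + 40.95 + 3.146 + 0.85525 + 0.15 = 46.235 ft²·°F·h/BTU
E = A × HDD × 24 / R = 133 × 6680 × 24 / 46.235 = 461170 BTU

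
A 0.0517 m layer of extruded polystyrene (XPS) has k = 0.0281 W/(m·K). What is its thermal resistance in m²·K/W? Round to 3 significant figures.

1.84 m²·K/W

R = L/k = 0.0517/0.0281 = 1.84 m²·K/W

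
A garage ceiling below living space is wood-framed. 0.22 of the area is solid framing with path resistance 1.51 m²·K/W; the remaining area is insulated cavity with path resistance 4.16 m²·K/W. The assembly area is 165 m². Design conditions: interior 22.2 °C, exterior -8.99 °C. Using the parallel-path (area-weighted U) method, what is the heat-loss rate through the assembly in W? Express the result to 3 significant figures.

U_eff = 0.78/4.16 + 0.22/1.51 = 0.1875 + 0.1457 = 0.3332
R_eff = 1/U_eff = 3.001 m²·K/W
Q = 165 × (22.2 − (-8.99)) / 3.001 = 1715 W

1710 W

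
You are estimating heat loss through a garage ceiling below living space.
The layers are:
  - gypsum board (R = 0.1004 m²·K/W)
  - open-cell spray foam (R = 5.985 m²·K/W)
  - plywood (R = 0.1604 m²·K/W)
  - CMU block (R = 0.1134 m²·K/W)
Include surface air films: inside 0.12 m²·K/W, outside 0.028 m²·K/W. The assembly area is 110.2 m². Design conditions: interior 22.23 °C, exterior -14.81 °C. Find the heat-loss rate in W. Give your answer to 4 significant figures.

R_total = 0.12 + 0.1004 + 5.985 + 0.1604 + 0.1134 + 0.028 = 6.5072 m²·K/W
Q = A·ΔT/R = 110.2 × (22.23 − (-14.81)) / 6.5072 = 627.28 W

627.3 W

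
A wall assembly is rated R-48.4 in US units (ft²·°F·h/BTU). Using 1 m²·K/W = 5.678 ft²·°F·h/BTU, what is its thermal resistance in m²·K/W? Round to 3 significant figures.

R_SI = 48.4/5.678 = 8.524

8.52 m²·K/W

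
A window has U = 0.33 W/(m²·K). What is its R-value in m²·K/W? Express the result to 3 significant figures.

3.03 m²·K/W

R = 1/U = 1/0.33 = 3.03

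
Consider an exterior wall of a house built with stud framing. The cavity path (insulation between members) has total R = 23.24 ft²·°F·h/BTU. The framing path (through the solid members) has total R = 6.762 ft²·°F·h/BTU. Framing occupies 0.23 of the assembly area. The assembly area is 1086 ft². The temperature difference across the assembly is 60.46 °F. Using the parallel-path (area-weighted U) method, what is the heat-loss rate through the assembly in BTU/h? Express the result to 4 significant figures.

U_eff = 0.77/23.24 + 0.23/6.762 = 0.033133 + 0.034014 = 0.067146
R_eff = 1/U_eff = 14.893 ft²·°F·h/BTU
Q = 1086 × 60.46 / 14.893 = 4408.8 BTU/h

4409 BTU/h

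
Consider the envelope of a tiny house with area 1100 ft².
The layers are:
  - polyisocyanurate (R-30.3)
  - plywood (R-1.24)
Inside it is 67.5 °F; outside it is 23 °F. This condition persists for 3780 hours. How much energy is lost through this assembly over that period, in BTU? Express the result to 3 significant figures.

5870000 BTU

R_total = 30.3 + 1.24 = 31.54 ft²·°F·h/BTU
Q = 1100 × (67.5 − 23) / 31.54 = 1552 BTU/h
E = 1552 × 3780 = 5867000 BTU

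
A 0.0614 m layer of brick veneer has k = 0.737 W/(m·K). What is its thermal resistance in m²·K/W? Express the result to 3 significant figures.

0.0833 m²·K/W

R = L/k = 0.0614/0.737 = 0.08331 m²·K/W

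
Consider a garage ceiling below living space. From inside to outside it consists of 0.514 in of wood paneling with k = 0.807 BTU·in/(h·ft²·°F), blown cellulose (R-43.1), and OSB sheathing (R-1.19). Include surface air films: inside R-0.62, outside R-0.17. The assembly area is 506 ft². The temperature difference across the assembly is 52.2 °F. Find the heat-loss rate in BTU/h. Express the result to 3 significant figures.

0.514/0.807 = 0.6369
R_total = 0.62 + 0.6369 + 43.1 + 1.19 + 0.17 = 45.72 ft²·°F·h/BTU
Q = A·ΔT/R = 506 × 52.2 / 45.72 = 577.8 BTU/h

578 BTU/h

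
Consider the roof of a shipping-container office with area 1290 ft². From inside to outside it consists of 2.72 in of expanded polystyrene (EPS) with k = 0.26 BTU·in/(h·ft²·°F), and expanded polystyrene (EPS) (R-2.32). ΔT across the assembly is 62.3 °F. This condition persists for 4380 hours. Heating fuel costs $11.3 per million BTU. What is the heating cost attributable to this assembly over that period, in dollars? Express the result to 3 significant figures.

311 dollars

2.72/0.26 = 10.46
R_total = 10.46 + 2.32 = 12.78 ft²·°F·h/BTU
Q = 1290 × 62.3 / 12.78 = 6288 BTU/h
E = 6288 × 4380 = 27540000 BTU
Cost = 27540000/10⁶ × 11.3 = $311.2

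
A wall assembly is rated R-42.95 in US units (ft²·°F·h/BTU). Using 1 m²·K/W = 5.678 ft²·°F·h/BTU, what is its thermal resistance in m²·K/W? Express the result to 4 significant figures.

7.564 m²·K/W

R_SI = 42.95/5.678 = 7.5643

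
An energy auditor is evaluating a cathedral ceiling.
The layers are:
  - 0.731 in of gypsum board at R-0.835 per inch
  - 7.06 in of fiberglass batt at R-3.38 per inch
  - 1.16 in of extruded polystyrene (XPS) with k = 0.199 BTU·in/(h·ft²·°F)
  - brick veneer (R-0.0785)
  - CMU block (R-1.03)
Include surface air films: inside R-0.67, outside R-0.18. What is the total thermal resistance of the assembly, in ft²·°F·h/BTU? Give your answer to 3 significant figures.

32.3 ft²·°F·h/BTU

0.731 × 0.835 = 0.6104
7.06 × 3.38 = 23.86
1.16/0.199 = 5.829
R_total = 0.67 + 0.6104 + 23.86 + 5.829 + 0.0785 + 1.03 + 0.18 = 32.26 ft²·°F·h/BTU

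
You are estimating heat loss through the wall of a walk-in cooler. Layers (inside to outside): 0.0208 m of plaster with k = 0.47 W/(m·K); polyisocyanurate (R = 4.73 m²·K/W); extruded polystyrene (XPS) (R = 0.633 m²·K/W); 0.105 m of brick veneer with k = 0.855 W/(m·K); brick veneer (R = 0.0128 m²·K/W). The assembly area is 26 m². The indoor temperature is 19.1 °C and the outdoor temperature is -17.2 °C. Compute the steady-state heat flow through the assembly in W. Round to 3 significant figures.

0.0208/0.47 = 0.04426
0.105/0.855 = 0.1228
R_total = 0.04426 + 4.73 + 0.633 + 0.1228 + 0.0128 = 5.543 m²·K/W
Q = A·ΔT/R = 26 × (19.1 − (-17.2)) / 5.543 = 170.3 W

170 W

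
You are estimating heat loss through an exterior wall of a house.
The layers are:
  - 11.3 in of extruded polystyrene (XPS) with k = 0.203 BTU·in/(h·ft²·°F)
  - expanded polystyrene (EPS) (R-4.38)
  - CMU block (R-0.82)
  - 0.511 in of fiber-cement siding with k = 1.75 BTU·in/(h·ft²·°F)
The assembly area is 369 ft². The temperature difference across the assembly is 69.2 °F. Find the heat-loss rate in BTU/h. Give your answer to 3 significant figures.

11.3/0.203 = 55.67
0.511/1.75 = 0.292
R_total = 55.67 + 4.38 + 0.82 + 0.292 = 61.16 ft²·°F·h/BTU
Q = A·ΔT/R = 369 × 69.2 / 61.16 = 417.5 BTU/h

418 BTU/h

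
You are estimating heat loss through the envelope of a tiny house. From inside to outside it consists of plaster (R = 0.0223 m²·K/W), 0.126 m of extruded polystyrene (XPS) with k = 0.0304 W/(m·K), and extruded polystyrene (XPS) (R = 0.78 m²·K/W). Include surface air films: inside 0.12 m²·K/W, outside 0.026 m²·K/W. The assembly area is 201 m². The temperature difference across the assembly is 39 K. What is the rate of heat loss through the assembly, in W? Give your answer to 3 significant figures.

0.126/0.0304 = 4.145
R_total = 0.12 + 0.0223 + 4.145 + 0.78 + 0.026 = 5.093 m²·K/W
Q = A·ΔT/R = 201 × 39 / 5.093 = 1539 W

1540 W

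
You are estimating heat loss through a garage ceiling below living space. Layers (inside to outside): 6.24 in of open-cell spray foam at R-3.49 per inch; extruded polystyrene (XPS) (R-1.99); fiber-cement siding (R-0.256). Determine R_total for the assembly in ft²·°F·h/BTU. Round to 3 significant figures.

24.0 ft²·°F·h/BTU

6.24 × 3.49 = 21.78
R_total = 21.78 + 1.99 + 0.256 = 24.02 ft²·°F·h/BTU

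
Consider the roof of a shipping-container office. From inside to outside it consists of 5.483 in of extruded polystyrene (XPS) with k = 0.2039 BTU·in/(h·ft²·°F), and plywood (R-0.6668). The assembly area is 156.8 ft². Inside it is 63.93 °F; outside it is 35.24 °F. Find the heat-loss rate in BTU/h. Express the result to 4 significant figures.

163.2 BTU/h

5.483/0.2039 = 26.891
R_total = 26.891 + 0.6668 = 27.557 ft²·°F·h/BTU
Q = A·ΔT/R = 156.8 × (63.93 − 35.24) / 27.557 = 163.24 BTU/h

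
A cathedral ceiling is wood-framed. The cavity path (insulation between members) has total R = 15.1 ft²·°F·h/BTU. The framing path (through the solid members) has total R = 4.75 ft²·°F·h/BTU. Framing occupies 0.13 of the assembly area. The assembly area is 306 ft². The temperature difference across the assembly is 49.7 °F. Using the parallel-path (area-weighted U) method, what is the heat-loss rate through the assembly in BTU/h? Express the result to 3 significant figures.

1290 BTU/h

U_eff = 0.87/15.1 + 0.13/4.75 = 0.05762 + 0.02737 = 0.08498
R_eff = 1/U_eff = 11.77 ft²·°F·h/BTU
Q = 306 × 49.7 / 11.77 = 1292 BTU/h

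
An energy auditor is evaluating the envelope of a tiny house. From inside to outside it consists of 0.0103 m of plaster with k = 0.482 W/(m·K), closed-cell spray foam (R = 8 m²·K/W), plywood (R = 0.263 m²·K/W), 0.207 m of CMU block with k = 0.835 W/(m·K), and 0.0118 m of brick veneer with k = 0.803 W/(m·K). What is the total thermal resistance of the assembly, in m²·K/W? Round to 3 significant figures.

8.55 m²·K/W

0.0103/0.482 = 0.02137
0.207/0.835 = 0.2479
0.0118/0.803 = 0.01469
R_total = 0.02137 + 8 + 0.263 + 0.2479 + 0.01469 = 8.547 m²·K/W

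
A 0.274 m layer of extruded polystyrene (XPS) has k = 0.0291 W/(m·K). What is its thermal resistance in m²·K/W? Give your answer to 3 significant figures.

9.42 m²·K/W

R = L/k = 0.274/0.0291 = 9.416 m²·K/W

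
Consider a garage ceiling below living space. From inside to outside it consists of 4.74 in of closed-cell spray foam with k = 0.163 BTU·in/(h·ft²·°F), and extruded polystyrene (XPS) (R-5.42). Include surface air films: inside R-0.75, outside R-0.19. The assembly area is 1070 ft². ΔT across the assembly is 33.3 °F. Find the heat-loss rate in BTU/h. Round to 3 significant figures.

1010 BTU/h

4.74/0.163 = 29.08
R_total = 0.75 + 29.08 + 5.42 + 0.19 = 35.44 ft²·°F·h/BTU
Q = A·ΔT/R = 1070 × 33.3 / 35.44 = 1005 BTU/h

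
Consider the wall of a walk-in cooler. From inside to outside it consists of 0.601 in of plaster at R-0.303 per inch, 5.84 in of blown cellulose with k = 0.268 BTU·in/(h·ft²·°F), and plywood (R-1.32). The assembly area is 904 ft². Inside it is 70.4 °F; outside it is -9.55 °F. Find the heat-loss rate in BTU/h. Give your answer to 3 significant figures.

0.601 × 0.303 = 0.1821
5.84/0.268 = 21.79
R_total = 0.1821 + 21.79 + 1.32 = 23.29 ft²·°F·h/BTU
Q = A·ΔT/R = 904 × (70.4 − (-9.55)) / 23.29 = 3103 BTU/h

3100 BTU/h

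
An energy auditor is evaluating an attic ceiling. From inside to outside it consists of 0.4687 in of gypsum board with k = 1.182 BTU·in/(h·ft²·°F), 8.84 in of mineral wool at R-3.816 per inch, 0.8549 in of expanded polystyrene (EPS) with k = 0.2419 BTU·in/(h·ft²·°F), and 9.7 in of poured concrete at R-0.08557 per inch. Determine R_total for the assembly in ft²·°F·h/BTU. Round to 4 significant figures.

0.4687/1.182 = 0.39653
8.84 × 3.816 = 33.733
0.8549/0.2419 = 3.5341
9.7 × 0.08557 = 0.83003
R_total = 0.39653 + 33.733 + 3.5341 + 0.83003 = 38.494 ft²·°F·h/BTU

38.49 ft²·°F·h/BTU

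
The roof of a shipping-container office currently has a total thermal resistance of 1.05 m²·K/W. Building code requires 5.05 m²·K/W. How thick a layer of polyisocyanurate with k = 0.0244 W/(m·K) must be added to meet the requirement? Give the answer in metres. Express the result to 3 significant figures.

0.0976 m

ΔR = 5.05 − 1.05 = 4 m²·K/W
L = ΔR × k = 4 × 0.0244 = 0.0976 m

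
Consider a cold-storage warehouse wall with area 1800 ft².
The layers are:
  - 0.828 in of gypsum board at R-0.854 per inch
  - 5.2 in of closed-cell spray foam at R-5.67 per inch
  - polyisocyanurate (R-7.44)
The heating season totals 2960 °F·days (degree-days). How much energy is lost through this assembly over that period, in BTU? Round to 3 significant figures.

3400000 BTU

0.828 × 0.854 = 0.7071
5.2 × 5.67 = 29.48
R_total = 0.7071 + 29.48 + 7.44 = 37.63 ft²·°F·h/BTU
E = A × HDD × 24 / R = 1800 × 2960 × 24 / 37.63 = 3398000 BTU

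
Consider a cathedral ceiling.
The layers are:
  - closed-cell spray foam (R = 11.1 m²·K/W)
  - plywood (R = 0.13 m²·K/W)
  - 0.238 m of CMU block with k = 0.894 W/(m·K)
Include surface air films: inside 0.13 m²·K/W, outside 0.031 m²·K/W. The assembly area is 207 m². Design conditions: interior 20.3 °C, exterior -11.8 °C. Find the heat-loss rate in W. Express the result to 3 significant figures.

570 W

0.238/0.894 = 0.2662
R_total = 0.13 + 11.1 + 0.13 + 0.2662 + 0.031 = 11.66 m²·K/W
Q = A·ΔT/R = 207 × (20.3 − (-11.8)) / 11.66 = 570 W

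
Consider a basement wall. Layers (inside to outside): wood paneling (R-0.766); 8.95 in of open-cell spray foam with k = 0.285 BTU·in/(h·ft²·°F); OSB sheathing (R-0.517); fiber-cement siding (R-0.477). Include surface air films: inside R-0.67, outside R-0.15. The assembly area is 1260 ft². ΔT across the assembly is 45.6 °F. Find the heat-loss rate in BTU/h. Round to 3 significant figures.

1690 BTU/h

8.95/0.285 = 31.4
R_total = 0.67 + 0.766 + 31.4 + 0.517 + 0.477 + 0.15 = 33.98 ft²·°F·h/BTU
Q = A·ΔT/R = 1260 × 45.6 / 33.98 = 1691 BTU/h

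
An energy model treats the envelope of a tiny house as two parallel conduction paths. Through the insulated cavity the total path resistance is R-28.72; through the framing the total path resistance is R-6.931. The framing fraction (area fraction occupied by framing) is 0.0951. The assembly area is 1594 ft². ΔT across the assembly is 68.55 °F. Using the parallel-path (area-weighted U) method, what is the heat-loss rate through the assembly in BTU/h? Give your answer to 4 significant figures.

4942 BTU/h

U_eff = 0.9049/28.72 + 0.0951/6.931 = 0.031508 + 0.013721 = 0.045229
R_eff = 1/U_eff = 22.11 ft²·°F·h/BTU
Q = 1594 × 68.55 / 22.11 = 4942.1 BTU/h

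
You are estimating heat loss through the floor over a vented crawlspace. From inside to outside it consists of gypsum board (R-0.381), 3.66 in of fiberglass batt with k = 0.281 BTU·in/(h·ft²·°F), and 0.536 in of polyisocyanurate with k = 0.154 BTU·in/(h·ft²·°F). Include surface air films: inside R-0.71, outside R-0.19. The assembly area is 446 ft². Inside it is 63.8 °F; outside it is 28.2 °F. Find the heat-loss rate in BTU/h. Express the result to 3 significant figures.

893 BTU/h

3.66/0.281 = 13.02
0.536/0.154 = 3.481
R_total = 0.71 + 0.381 + 13.02 + 3.481 + 0.19 = 17.79 ft²·°F·h/BTU
Q = A·ΔT/R = 446 × (63.8 − 28.2) / 17.79 = 892.7 BTU/h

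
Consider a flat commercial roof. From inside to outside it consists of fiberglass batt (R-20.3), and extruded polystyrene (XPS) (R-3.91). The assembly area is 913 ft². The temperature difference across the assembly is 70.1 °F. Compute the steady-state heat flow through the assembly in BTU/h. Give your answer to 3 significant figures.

2640 BTU/h

R_total = 20.3 + 3.91 = 24.21 ft²·°F·h/BTU
Q = A·ΔT/R = 913 × 70.1 / 24.21 = 2644 BTU/h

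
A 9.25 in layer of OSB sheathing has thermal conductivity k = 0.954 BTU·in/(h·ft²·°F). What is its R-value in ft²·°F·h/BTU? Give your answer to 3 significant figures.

9.70 ft²·°F·h/BTU

R = L/k = 9.25/0.954 = 9.696 ft²·°F·h/BTU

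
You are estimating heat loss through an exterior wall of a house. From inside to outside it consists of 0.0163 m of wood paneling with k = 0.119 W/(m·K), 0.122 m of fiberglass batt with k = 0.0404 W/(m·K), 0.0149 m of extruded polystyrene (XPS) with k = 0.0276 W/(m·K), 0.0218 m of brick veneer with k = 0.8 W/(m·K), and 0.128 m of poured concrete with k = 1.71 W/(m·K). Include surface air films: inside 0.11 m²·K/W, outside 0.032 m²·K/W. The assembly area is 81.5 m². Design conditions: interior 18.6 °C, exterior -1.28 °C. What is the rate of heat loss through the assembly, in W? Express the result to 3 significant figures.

0.0163/0.119 = 0.137
0.122/0.0404 = 3.02
0.0149/0.0276 = 0.5399
0.0218/0.8 = 0.02725
0.128/1.71 = 0.07485
R_total = 0.11 + 0.137 + 3.02 + 0.5399 + 0.02725 + 0.07485 + 0.032 = 3.941 m²·K/W
Q = A·ΔT/R = 81.5 × (18.6 − (-1.28)) / 3.941 = 411.1 W

411 W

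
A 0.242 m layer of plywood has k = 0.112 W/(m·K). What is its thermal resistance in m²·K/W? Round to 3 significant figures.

2.16 m²·K/W

R = L/k = 0.242/0.112 = 2.161 m²·K/W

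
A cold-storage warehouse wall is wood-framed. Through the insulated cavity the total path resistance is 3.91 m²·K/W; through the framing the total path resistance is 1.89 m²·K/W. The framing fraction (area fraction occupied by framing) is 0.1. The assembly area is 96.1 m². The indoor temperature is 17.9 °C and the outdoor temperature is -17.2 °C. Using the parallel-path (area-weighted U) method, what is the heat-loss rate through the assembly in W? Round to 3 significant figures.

955 W

U_eff = 0.9/3.91 + 0.1/1.89 = 0.2302 + 0.05291 = 0.2831
R_eff = 1/U_eff = 3.532 m²·K/W
Q = 96.1 × (17.9 − (-17.2)) / 3.532 = 954.9 W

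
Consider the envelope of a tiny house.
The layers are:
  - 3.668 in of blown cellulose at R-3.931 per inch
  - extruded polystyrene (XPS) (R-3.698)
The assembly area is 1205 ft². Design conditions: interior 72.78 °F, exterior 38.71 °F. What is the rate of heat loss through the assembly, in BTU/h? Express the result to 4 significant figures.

2266 BTU/h

3.668 × 3.931 = 14.419
R_total = 14.419 + 3.698 = 18.117 ft²·°F·h/BTU
Q = A·ΔT/R = 1205 × (72.78 − 38.71) / 18.117 = 2266.1 BTU/h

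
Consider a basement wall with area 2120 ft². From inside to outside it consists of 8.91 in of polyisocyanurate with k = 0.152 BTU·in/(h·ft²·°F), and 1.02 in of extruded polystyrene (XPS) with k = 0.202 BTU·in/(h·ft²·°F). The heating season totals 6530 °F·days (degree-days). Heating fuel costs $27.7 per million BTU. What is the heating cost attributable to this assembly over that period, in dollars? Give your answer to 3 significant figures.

8.91/0.152 = 58.62
1.02/0.202 = 5.05
R_total = 58.62 + 5.05 = 63.67 ft²·°F·h/BTU
E = A × HDD × 24 / R = 2120 × 6530 × 24 / 63.67 = 5218000 BTU
Cost = 5218000/10⁶ × 27.7 = $144.6

145 dollars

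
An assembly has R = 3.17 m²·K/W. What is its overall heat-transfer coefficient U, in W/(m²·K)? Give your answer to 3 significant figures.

U = 1/R = 1/3.17 = 0.3155

0.315 W/(m²·K)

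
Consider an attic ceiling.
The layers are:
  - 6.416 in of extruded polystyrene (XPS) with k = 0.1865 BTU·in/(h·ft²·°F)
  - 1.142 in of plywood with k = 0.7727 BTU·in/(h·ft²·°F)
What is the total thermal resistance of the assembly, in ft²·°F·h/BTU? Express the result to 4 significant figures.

6.416/0.1865 = 34.402
1.142/0.7727 = 1.4779
R_total = 34.402 + 1.4779 = 35.88 ft²·°F·h/BTU

35.88 ft²·°F·h/BTU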